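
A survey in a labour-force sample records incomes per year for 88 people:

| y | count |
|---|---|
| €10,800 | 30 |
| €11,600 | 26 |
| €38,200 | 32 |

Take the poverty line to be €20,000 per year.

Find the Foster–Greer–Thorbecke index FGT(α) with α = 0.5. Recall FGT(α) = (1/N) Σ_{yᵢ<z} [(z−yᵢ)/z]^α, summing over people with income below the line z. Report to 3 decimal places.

0.423

Incomes under z: 30×€10,800, 26×€11,600 (q = 56 of N = 88).
Gap ratios (z−y)/z: (20000−10800)/20000 = 0.4600 (×30); (20000−11600)/20000 = 0.4200 (×26).
Raised to α = 0.5: 0.67823 (×30); 0.64807 (×26).
Sum = 37.196916; FGT(0.5) = 37.196916 / 88 = 0.423.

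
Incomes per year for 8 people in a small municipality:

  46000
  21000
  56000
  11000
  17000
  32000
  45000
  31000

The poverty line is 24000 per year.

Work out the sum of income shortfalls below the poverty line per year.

23000

Below the line: 11000, 17000, 21000 (q = 3 of N = 8).
Individual gaps: 24000−11000 = 13000; 24000−17000 = 7000; 24000−21000 = 3000.
Aggregate gap = 23000.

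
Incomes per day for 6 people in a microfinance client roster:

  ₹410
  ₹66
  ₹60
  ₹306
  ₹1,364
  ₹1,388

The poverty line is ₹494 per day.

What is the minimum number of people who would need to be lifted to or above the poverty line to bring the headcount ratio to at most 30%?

Currently q = 4 of N = 6 are below the line (H = 0.667).
A headcount ratio of at most 30% allows at most ⌊0.30 × 6⌋ = 1 poor people.
So at least 4 − 1 = 3 must be lifted.

3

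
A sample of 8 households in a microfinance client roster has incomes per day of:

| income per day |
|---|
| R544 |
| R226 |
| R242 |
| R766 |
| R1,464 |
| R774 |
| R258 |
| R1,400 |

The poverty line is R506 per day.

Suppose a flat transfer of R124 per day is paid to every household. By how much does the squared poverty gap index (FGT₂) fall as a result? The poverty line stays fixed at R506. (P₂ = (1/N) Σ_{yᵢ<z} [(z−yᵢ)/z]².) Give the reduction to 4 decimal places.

0.0734

Before: below the line — R226, R242, R258; squared poverty gap index (FGT₂) = 0.102329.
After the R124 transfer: below the line — R350, R366, R382; squared poverty gap index (FGT₂) = 0.028957.
Reduction = 0.102329 − 0.028957 = 0.0734.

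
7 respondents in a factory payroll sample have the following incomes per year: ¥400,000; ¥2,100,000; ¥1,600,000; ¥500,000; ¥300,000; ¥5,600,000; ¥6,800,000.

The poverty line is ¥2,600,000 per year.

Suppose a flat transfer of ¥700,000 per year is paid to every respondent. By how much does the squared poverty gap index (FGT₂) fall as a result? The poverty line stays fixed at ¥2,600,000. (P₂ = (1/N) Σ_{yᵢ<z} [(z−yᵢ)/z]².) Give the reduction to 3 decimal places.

Before: below the line — ¥300,000, ¥400,000, ¥500,000, ¥1,600,000, ¥2,100,000; squared poverty gap index (FGT₂) = 0.33369.
After the ¥700,000 transfer: below the line — ¥1,000,000, ¥1,100,000, ¥1,200,000, ¥2,300,000; squared poverty gap index (FGT₂) = 0.14497.
Reduction = 0.33369 − 0.14497 = 0.189.

0.189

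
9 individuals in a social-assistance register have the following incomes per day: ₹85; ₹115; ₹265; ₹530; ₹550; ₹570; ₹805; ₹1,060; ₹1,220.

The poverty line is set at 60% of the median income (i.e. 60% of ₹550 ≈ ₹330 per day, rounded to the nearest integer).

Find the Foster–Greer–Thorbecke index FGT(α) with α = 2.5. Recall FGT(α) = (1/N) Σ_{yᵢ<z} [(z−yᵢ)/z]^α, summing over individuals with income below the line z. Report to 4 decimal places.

Poor units: ₹85, ₹115, ₹265 (q = 3 of N = 9).
Shortfall ratios: (330−85)/330 = 0.7424; (330−115)/330 = 0.6515; (330−265)/330 = 0.1970.
Raised to α = 2.5: 0.47493; 0.34262; 0.01722.
Sum = 0.834768; FGT(2.5) = 0.834768 / 9 = 0.0928.

0.0928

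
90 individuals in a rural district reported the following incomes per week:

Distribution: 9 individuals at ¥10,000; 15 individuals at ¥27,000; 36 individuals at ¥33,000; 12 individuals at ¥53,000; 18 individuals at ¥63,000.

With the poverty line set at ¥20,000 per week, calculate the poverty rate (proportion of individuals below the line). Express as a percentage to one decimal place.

9 of the 90 individuals have income below ¥20,000.
H = 9/90 = 10.0%.

10.0%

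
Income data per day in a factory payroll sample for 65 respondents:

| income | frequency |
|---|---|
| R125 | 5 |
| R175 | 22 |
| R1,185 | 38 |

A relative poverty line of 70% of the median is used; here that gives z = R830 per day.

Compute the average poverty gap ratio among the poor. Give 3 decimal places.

Below the line: 5×R125, 22×R175 (q = 27 of N = 65).
Relative gaps: 0.8494 (×5), 0.7892 (×22); sum = 21.608434.
I averages over the q = 27 poor units only: 21.608434 / 27 = 0.800.

0.800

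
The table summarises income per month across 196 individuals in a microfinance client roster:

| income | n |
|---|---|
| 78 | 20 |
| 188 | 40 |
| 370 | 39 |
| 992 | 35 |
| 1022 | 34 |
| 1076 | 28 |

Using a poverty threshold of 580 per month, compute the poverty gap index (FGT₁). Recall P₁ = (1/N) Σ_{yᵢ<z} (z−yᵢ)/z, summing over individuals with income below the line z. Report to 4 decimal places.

Below z: 20×78, 40×188, 39×370 (q = 99 of N = 196).
Relative gaps: (580−78)/580 = 0.8655 (×20); (580−188)/580 = 0.6759 (×40); (580−370)/580 = 0.3621 (×39).
Σ = 58.465517. Dividing by the full population N = 196 gives P₁ = 0.2983.

0.2983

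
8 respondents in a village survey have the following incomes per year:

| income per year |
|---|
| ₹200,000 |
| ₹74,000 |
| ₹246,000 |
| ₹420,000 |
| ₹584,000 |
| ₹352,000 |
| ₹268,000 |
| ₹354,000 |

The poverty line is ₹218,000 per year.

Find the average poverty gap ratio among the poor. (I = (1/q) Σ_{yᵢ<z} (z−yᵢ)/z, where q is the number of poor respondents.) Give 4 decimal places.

Incomes under z: ₹74,000, ₹200,000 (q = 2 of N = 8).
Relative gaps: 0.6606, 0.0826; sum = 0.743119.
I averages over the q = 2 poor units only: 0.743119 / 2 = 0.3716.

0.3716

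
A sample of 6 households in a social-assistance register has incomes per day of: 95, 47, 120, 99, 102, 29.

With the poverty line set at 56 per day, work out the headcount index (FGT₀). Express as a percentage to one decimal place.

2 of the 6 households have income below 56.
H = 2/6 = 33.3%.

33.3%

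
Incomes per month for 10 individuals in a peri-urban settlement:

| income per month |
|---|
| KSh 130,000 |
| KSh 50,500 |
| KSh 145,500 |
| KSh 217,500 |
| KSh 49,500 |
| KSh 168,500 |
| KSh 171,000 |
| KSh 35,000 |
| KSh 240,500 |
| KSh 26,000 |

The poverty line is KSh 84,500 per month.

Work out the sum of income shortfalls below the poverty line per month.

Below the line: KSh 26,000, KSh 35,000, KSh 49,500, KSh 50,500 (q = 4 of N = 10).
Individual gaps: 84500−26000 = 58500; 84500−35000 = 49500; 84500−49500 = 35000; 84500−50500 = 34000.
Aggregate gap = KSh 177,000.

KSh 177,000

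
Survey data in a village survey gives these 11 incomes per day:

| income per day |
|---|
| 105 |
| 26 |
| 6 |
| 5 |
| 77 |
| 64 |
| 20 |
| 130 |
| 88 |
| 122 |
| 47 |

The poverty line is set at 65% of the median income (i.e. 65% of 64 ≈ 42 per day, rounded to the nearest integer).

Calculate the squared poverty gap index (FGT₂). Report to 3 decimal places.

0.175

Poor units: 5, 6, 20, 26 (q = 4 of N = 11).
Shortfall ratios: (42−5)/42 = 0.8810; (42−6)/42 = 0.8571; (42−20)/42 = 0.5238; (42−26)/42 = 0.3810.
Squared: 0.7761; 0.7347; 0.2744; 0.1451.
Sum = 1.930272; P₂ = 1.930272 / 11 = 0.175.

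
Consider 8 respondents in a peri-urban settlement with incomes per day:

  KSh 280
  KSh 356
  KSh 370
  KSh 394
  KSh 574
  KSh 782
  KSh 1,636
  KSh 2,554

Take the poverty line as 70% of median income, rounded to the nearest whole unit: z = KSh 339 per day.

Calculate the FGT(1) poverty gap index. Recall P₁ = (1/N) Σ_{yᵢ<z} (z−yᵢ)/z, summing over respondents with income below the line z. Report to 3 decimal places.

Below the line: KSh 280 (q = 1 of N = 8).
Shortfall ratios: (339−280)/339 = 0.1740.
Sum of shortfalls = 0.174041; P₁ averages over all N: 0.174041 / 8 = 0.022.

0.022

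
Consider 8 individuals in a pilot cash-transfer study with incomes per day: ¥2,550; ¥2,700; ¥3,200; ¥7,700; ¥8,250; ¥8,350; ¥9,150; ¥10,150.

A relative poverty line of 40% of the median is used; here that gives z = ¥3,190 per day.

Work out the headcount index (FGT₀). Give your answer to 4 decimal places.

2 of the 8 individuals have income below ¥3,190.
H = 2/8 = 0.2500.

0.2500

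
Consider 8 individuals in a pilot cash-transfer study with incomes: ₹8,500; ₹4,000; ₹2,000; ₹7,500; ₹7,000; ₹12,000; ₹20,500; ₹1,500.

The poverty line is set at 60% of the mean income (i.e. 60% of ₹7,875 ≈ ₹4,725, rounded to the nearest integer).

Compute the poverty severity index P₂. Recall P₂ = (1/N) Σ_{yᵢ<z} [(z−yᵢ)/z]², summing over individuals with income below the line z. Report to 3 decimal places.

0.103

Incomes under z: ₹1,500, ₹2,000, ₹4,000 (q = 3 of N = 8).
Normalized shortfalls: (4725−1500)/4725 = 0.6825; (4725−2000)/4725 = 0.5767; (4725−4000)/4725 = 0.1534.
Squared: 0.4659; 0.3326; 0.0235.
Sum = 0.822009; P₂ = 0.822009 / 8 = 0.103.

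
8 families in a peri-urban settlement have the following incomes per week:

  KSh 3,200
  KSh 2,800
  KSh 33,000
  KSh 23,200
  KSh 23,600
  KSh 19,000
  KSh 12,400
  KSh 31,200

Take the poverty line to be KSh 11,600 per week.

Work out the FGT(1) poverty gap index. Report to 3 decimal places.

0.185

Below the line: KSh 2,800, KSh 3,200 (q = 2 of N = 8).
Shortfall ratios: (11600−2800)/11600 = 0.7586; (11600−3200)/11600 = 0.7241.
Σ = 1.482759. Dividing by the full population N = 8 gives P₁ = 0.185.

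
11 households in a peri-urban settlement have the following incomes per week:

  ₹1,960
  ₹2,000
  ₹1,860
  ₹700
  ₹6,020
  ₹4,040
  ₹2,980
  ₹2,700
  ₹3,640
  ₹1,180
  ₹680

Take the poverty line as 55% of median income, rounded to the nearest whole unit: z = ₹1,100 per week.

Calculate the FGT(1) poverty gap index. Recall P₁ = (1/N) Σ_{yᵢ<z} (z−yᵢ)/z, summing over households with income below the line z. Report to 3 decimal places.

0.068

Poor units: ₹680, ₹700 (q = 2 of N = 11).
Gap ratios (z−y)/z: (1100−680)/1100 = 0.3818; (1100−700)/1100 = 0.3636.
Σ = 0.745455. Dividing by the full population N = 11 gives P₁ = 0.068.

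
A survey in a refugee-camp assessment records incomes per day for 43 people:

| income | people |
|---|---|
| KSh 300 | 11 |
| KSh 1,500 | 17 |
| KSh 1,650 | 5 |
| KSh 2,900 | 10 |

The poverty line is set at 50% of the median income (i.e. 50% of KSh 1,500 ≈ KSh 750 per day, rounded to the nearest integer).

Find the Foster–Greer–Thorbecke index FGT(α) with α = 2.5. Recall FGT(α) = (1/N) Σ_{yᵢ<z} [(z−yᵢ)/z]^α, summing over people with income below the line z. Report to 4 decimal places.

0.0713

Below the line: 11×KSh 300 (q = 11 of N = 43).
Shortfall ratios: (750−300)/750 = 0.6000 (×11).
Raised to α = 2.5: 0.27885 (×11).
Sum = 3.067403; FGT(2.5) = 3.067403 / 43 = 0.0713.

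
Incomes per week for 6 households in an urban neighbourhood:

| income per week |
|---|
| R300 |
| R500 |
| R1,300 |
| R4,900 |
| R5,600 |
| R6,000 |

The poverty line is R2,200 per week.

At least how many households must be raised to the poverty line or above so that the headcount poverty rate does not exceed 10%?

Currently q = 3 of N = 6 are below the line (H = 0.500).
A headcount ratio of at most 10% allows at most ⌊0.10 × 6⌋ = 0 poor households.
So at least 3 − 0 = 3 must be lifted.

3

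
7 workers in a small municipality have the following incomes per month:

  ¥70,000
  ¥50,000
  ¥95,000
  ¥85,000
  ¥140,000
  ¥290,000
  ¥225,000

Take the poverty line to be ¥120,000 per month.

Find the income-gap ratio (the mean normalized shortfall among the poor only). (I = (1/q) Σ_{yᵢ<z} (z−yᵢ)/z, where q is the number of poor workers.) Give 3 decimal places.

Poor units: ¥50,000, ¥70,000, ¥85,000, ¥95,000 (q = 4 of N = 7).
Shortfall ratios (z−y)/z: 0.5833, 0.4167, 0.2917, 0.2083; sum = 1.500000.
The income-gap ratio divides by q (the poor only): 1.500000 / 4 = 0.375.

0.375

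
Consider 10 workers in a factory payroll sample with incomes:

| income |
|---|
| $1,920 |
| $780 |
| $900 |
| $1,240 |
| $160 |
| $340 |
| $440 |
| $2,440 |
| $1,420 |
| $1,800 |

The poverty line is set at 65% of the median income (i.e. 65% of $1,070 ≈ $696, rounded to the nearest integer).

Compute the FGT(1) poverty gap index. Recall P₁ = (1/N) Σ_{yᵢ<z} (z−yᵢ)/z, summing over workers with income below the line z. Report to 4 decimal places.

0.1649

Incomes under z: $160, $340, $440 (q = 3 of N = 10).
Shortfall ratios: (696−160)/696 = 0.7701; (696−340)/696 = 0.5115; (696−440)/696 = 0.3678.
Σ = 1.649425. Dividing by the full population N = 10 gives P₁ = 0.1649.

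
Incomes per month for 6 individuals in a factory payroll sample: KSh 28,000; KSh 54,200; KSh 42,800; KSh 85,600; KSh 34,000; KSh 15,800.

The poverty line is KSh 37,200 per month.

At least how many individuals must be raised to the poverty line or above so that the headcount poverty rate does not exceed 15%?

3

Currently q = 3 of N = 6 are below the line (H = 0.500).
A headcount ratio of at most 15% allows at most ⌊0.15 × 6⌋ = 0 poor individuals.
So at least 3 − 0 = 3 must be lifted.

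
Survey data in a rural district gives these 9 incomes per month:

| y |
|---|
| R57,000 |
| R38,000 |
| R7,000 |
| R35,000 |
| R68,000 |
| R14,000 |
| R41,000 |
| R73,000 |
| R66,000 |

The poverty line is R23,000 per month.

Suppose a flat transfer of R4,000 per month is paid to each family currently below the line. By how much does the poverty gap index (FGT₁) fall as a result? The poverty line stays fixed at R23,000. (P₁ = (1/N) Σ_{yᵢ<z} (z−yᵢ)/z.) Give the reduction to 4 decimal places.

0.0386

Before: below the line — R7,000, R14,000; poverty gap index (FGT₁) = 0.120773.
After the R4,000 transfer: below the line — R11,000, R18,000; poverty gap index (FGT₁) = 0.082126.
Reduction = 0.120773 − 0.082126 = 0.0386.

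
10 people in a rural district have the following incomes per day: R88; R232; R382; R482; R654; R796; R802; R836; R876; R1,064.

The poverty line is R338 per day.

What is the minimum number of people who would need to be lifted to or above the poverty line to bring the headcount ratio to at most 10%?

2 of the 10 people are poor, so H = 2/10 = 0.200.
A headcount ratio of at most 10% allows at most ⌊0.10 × 10⌋ = 1 poor people.
So at least 2 − 1 = 1 must be lifted.

1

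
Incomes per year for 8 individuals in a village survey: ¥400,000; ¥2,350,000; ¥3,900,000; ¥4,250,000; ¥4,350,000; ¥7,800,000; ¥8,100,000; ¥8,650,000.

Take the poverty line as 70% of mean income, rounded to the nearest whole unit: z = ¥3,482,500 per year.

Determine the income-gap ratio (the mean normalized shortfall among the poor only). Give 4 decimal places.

0.6052

Incomes under z: ¥400,000, ¥2,350,000 (q = 2 of N = 8).
Shortfall ratios (z−y)/z: 0.8851, 0.3252; sum = 1.210337.
I averages over the q = 2 poor units only: 1.210337 / 2 = 0.6052.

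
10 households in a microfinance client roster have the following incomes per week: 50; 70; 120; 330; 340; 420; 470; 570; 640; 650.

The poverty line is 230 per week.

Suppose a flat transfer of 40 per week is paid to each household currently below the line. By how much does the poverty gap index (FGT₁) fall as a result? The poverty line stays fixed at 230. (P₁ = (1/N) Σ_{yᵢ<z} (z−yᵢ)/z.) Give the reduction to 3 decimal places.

Before: below the line — 50, 70, 120; poverty gap index (FGT₁) = 0.19565.
After the 40 transfer: below the line — 90, 110, 160; poverty gap index (FGT₁) = 0.14348.
Reduction = 0.19565 − 0.14348 = 0.052.

0.052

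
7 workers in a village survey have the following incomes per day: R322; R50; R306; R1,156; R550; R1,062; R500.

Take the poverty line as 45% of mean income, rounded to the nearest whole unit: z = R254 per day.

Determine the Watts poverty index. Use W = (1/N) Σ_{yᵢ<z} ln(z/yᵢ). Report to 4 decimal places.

0.2322

Below the line: R50 (q = 1 of N = 7).
Log gaps: ln(254/50) = 1.6253.
W = 1.625311 / 7 = 0.2322.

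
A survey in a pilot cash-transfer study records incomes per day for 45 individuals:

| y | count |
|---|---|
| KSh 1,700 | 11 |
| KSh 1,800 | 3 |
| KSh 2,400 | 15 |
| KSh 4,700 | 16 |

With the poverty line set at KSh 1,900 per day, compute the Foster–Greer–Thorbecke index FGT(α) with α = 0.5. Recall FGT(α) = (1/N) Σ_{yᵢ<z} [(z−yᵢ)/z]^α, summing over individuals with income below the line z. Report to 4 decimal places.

0.0946

Below z: 11×KSh 1,700, 3×KSh 1,800 (q = 14 of N = 45).
Shortfall ratios: (1900−1700)/1900 = 0.1053 (×11); (1900−1800)/1900 = 0.0526 (×3).
Raised to α = 0.5: 0.32444 (×11); 0.22942 (×3).
Sum = 4.257118; FGT(0.5) = 4.257118 / 45 = 0.0946.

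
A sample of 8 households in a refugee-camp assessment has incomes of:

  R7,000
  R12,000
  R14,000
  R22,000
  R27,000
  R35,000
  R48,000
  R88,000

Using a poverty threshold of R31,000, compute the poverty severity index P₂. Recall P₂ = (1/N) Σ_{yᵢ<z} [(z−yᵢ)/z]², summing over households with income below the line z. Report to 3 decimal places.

Poor units: R7,000, R12,000, R14,000, R22,000, R27,000 (q = 5 of N = 8).
Normalized shortfalls: (31000−7000)/31000 = 0.7742; (31000−12000)/31000 = 0.6129; (31000−14000)/31000 = 0.5484; (31000−22000)/31000 = 0.2903; (31000−27000)/31000 = 0.1290.
Squared: 0.5994; 0.3757; 0.3007; 0.0843; 0.0166.
Sum = 1.376691; P₂ = 1.376691 / 8 = 0.172.

0.172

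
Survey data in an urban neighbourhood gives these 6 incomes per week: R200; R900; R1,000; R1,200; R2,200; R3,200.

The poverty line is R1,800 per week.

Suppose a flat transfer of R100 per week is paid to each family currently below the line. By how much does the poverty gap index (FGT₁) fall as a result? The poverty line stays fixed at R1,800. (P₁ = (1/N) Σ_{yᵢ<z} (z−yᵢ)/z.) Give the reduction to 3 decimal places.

0.037

Before: below the line — R200, R900, R1,000, R1,200; poverty gap index (FGT₁) = 0.36111.
After the R100 transfer: below the line — R300, R1,000, R1,100, R1,300; poverty gap index (FGT₁) = 0.32407.
Reduction = 0.36111 − 0.32407 = 0.037.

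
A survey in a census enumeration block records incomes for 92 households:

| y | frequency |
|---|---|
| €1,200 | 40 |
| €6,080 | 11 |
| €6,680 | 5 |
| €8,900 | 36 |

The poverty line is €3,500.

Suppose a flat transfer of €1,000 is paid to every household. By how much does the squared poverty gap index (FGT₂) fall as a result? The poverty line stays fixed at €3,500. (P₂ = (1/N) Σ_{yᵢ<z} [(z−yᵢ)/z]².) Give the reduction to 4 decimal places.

0.1278

Before: below the line — 40×€1,200; squared poverty gap index (FGT₂) = 0.187755.
After the €1,000 transfer: below the line — 40×€2,200; squared poverty gap index (FGT₂) = 0.059982.
Reduction = 0.187755 − 0.059982 = 0.1278.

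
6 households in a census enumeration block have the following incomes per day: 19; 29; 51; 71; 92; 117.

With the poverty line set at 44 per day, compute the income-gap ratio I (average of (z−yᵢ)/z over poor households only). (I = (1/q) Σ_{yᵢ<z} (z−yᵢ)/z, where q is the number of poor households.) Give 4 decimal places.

0.4545

Below the line: 19, 29 (q = 2 of N = 6).
Shortfall ratios (z−y)/z: 0.5682, 0.3409; sum = 0.909091.
The income-gap ratio divides by q (the poor only): 0.909091 / 2 = 0.4545.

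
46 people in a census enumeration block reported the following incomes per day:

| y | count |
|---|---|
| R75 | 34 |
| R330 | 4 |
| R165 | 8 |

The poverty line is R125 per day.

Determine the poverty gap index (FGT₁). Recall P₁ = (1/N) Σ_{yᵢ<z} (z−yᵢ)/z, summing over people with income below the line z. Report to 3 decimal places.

0.296

Poor units: 34×R75 (q = 34 of N = 46).
Gap ratios (z−y)/z: (125−75)/125 = 0.4000 (×34).
Sum of shortfalls = 13.600000; P₁ averages over all N: 13.600000 / 46 = 0.296.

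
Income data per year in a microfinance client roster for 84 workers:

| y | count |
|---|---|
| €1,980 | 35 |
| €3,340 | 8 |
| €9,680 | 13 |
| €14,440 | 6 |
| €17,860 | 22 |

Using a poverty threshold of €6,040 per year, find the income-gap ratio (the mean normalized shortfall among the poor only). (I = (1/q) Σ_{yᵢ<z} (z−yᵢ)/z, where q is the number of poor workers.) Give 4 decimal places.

0.6303

Poor units: 35×€1,980, 8×€3,340 (q = 43 of N = 84).
Relative gaps: 0.6722 (×35), 0.4470 (×8); sum = 27.102649.
I averages over the q = 43 poor units only: 27.102649 / 43 = 0.6303.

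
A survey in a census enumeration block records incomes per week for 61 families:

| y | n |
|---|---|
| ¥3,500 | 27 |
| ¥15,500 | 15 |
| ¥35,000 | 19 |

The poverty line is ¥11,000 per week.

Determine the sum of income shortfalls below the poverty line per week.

Incomes under z: 27×¥3,500 (q = 27 of N = 61).
Individual gaps: 27×(11000−3500) = 202500.
Aggregate gap = ¥202,500.

¥202,500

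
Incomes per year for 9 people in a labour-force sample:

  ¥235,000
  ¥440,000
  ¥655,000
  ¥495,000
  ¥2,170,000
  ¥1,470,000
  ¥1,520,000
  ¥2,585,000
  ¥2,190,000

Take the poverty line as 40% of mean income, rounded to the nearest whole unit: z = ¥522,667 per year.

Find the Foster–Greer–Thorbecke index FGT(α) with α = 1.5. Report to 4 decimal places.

Incomes under z: ¥235,000, ¥440,000, ¥495,000 (q = 3 of N = 9).
Shortfall ratios: (522667−235000)/522667 = 0.5504; (522667−440000)/522667 = 0.1582; (522667−495000)/522667 = 0.0529.
Raised to α = 1.5: 0.40832; 0.06290; 0.01218.
Sum = 0.483397; FGT(1.5) = 0.483397 / 9 = 0.0537.

0.0537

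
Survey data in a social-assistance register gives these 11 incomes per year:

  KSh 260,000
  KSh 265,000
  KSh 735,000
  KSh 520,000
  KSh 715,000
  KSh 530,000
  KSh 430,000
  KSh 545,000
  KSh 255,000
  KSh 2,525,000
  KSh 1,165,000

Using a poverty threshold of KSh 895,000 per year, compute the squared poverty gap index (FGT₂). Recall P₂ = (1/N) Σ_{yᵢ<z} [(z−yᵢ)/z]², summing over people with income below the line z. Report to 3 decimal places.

0.213

Incomes under z: KSh 255,000, KSh 260,000, KSh 265,000, KSh 430,000, KSh 520,000, KSh 530,000, KSh 545,000, KSh 715,000, KSh 735,000 (q = 9 of N = 11).
Gap ratios (z−y)/z: (895000−255000)/895000 = 0.7151; (895000−260000)/895000 = 0.7095; (895000−265000)/895000 = 0.7039; (895000−430000)/895000 = 0.5196; (895000−520000)/895000 = 0.4190; (895000−530000)/895000 = 0.4078; (895000−545000)/895000 = 0.3911; (895000−715000)/895000 = 0.2011; (895000−735000)/895000 = 0.1788.
Squared: 0.5113; 0.5034; 0.4955; 0.2699; 0.1756; 0.1663; 0.1529; 0.0404; 0.0320.
Sum = 2.347367; P₂ = 2.347367 / 11 = 0.213.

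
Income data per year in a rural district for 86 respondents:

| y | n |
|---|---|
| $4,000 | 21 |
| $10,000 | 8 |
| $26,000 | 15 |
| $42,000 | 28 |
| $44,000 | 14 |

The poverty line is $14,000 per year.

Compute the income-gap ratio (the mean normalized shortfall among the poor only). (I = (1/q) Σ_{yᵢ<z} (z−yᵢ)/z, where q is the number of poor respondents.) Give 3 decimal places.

0.596

Below z: 21×$4,000, 8×$10,000 (q = 29 of N = 86).
Relative gaps: 0.7143 (×21), 0.2857 (×8); sum = 17.285714.
The income-gap ratio divides by q (the poor only): 17.285714 / 29 = 0.596.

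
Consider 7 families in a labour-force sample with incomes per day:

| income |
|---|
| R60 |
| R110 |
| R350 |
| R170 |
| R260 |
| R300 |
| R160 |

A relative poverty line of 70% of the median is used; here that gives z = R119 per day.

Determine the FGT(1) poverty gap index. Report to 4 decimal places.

Below z: R60, R110 (q = 2 of N = 7).
Normalized shortfalls: (119−60)/119 = 0.4958; (119−110)/119 = 0.0756.
Σ = 0.571429. Dividing by the full population N = 7 gives P₁ = 0.0816.

0.0816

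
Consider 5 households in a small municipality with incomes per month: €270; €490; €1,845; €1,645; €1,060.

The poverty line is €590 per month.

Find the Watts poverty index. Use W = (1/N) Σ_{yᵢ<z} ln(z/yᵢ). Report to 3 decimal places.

0.193

Below the line: €270, €490 (q = 2 of N = 5).
ln(z/y) terms: ln(590/270) = 0.7817; ln(590/490) = 0.1857.
W = 0.967418 / 5 = 0.193.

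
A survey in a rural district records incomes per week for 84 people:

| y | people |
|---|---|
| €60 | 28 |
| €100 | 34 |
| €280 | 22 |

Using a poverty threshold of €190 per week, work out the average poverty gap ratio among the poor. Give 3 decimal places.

0.569

Below z: 28×€60, 34×€100 (q = 62 of N = 84).
Relative gaps: 0.6842 (×28), 0.4737 (×34); sum = 35.263158.
I averages over the q = 62 poor units only: 35.263158 / 62 = 0.569.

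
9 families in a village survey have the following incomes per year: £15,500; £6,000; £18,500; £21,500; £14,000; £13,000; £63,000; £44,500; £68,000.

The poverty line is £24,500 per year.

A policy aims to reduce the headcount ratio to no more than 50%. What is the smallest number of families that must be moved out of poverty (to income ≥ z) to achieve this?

2

6 of the 9 families are poor, so H = 6/9 = 0.667.
A headcount ratio of at most 50% allows at most ⌊0.50 × 9⌋ = 4 poor families.
So at least 6 − 4 = 2 must be lifted.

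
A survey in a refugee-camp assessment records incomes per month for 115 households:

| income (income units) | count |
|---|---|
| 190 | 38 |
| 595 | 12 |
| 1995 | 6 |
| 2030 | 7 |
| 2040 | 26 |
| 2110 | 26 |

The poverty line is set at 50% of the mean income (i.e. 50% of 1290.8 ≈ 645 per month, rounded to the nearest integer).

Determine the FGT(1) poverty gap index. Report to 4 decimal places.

Poor units: 38×190, 12×595 (q = 50 of N = 115).
Shortfall ratios: (645−190)/645 = 0.7054 (×38); (645−595)/645 = 0.0775 (×12).
Sum of shortfalls = 27.736434; P₁ averages over all N: 27.736434 / 115 = 0.2412.

0.2412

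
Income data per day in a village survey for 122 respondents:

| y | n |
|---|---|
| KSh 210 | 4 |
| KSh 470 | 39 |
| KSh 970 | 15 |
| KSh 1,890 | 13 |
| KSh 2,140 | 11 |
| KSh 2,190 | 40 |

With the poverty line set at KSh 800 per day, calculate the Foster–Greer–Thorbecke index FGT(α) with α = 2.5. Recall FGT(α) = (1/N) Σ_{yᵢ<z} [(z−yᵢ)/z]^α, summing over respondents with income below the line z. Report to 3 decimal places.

Below z: 4×KSh 210, 39×KSh 470 (q = 43 of N = 122).
Relative gaps: (800−210)/800 = 0.7375 (×4); (800−470)/800 = 0.4125 (×39).
Raised to α = 2.5: 0.46709 (×4); 0.10928 (×39).
Sum = 6.130488; FGT(2.5) = 6.130488 / 122 = 0.050.

0.050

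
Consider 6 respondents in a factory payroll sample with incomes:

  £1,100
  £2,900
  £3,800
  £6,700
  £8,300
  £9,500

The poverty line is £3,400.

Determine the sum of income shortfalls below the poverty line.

Below z: £1,100, £2,900 (q = 2 of N = 6).
Individual gaps: 3400−1100 = 2300; 3400−2900 = 500.
Aggregate gap = £2,800.

£2,800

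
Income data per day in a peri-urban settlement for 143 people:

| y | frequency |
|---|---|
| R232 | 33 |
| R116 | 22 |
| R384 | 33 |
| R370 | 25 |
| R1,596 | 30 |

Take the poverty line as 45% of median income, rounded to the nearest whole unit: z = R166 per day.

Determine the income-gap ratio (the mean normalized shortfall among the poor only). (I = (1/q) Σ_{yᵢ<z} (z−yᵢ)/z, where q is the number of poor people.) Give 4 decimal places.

Poor units: 22×R116 (q = 22 of N = 143).
Relative gaps: 0.3012 (×22); sum = 6.626506.
I averages over the q = 22 poor units only: 6.626506 / 22 = 0.3012.

0.3012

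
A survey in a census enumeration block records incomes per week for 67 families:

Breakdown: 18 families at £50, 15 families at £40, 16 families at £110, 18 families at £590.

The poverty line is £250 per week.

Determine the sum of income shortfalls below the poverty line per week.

Below z: 15×£40, 18×£50, 16×£110 (q = 49 of N = 67).
Individual gaps: 15×(250−40) = 3150; 18×(250−50) = 3600; 16×(250−110) = 2240.
Aggregate gap = £8,990.

£8,990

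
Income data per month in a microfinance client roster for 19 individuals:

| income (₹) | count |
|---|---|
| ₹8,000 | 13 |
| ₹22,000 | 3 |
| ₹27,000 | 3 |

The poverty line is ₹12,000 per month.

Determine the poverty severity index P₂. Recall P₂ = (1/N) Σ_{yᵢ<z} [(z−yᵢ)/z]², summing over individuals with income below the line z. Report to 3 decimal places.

0.076

Poor units: 13×₹8,000 (q = 13 of N = 19).
Gap ratios (z−y)/z: (12000−8000)/12000 = 0.3333 (×13).
Squared: 0.1111 (×13).
Sum = 1.444444; P₂ = 1.444444 / 19 = 0.076.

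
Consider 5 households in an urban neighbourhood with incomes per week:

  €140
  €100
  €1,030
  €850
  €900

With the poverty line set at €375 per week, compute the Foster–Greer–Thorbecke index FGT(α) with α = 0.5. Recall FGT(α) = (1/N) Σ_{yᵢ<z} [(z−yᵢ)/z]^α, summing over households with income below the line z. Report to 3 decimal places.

Incomes under z: €100, €140 (q = 2 of N = 5).
Normalized shortfalls: (375−100)/375 = 0.7333; (375−140)/375 = 0.6267.
Raised to α = 0.5: 0.85635; 0.79162.
Sum = 1.647972; FGT(0.5) = 1.647972 / 5 = 0.330.

0.330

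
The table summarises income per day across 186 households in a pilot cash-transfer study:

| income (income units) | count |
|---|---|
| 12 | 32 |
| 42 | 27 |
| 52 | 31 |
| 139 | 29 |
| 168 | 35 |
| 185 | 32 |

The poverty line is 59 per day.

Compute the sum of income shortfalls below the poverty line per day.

2180

Below z: 32×12, 27×42, 31×52 (q = 90 of N = 186).
Individual gaps: 32×(59−12) = 1504; 27×(59−42) = 459; 31×(59−52) = 217.
Aggregate gap = 2180.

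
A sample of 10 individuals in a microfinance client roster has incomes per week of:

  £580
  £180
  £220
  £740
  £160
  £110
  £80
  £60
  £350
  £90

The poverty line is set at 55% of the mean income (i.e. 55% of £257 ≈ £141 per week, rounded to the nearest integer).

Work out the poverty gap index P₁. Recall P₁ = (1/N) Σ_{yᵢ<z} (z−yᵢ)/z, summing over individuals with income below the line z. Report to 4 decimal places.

0.1589

Incomes under z: £60, £80, £90, £110 (q = 4 of N = 10).
Normalized shortfalls: (141−60)/141 = 0.5745; (141−80)/141 = 0.4326; (141−90)/141 = 0.3617; (141−110)/141 = 0.2199.
Sum of shortfalls = 1.588652; P₁ averages over all N: 1.588652 / 10 = 0.1589.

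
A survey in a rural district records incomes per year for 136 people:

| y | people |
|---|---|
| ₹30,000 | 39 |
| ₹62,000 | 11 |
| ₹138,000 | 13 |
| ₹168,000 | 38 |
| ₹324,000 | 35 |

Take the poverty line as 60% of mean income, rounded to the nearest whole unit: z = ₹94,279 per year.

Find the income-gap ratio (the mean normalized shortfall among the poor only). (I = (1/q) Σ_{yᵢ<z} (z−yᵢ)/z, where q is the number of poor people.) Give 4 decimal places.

0.6071

Incomes under z: 39×₹30,000, 11×₹62,000 (q = 50 of N = 136).
Shortfall ratios (z−y)/z: 0.6818 (×39), 0.3424 (×11); sum = 30.356177.
I averages over the q = 50 poor units only: 30.356177 / 50 = 0.6071.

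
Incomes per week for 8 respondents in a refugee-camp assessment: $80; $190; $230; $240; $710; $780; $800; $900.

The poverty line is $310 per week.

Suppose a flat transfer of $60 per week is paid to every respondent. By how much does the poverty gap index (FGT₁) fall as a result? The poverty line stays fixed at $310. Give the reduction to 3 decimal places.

Before: below the line — $80, $190, $230, $240; poverty gap index (FGT₁) = 0.20161.
After the $60 transfer: below the line — $140, $250, $290, $300; poverty gap index (FGT₁) = 0.10484.
Reduction = 0.20161 − 0.10484 = 0.097.

0.097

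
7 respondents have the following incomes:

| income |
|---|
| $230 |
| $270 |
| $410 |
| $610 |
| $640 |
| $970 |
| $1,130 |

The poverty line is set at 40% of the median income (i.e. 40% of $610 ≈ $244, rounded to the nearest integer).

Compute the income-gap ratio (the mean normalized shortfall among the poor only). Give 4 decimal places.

Poor units: $230 (q = 1 of N = 7).
Relative gaps: 0.0574; sum = 0.057377.
The income-gap ratio divides by q (the poor only): 0.057377 / 1 = 0.0574.

0.0574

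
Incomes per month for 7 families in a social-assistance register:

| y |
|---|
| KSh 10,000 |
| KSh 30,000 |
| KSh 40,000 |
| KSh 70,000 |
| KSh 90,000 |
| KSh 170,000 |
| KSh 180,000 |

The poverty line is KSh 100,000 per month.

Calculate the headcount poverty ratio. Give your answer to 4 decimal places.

0.7143

5 of the 7 families have income below KSh 100,000.
H = 5/7 = 0.7143.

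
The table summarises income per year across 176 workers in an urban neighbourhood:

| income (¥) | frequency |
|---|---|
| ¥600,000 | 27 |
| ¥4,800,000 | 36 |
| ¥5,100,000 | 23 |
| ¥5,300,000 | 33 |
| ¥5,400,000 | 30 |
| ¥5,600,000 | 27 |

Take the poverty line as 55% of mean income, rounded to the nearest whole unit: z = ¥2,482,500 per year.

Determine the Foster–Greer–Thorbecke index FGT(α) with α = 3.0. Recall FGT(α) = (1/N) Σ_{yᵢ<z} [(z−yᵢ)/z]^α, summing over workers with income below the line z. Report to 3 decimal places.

0.067

Below the line: 27×¥600,000 (q = 27 of N = 176).
Normalized shortfalls: (2482500−600000)/2482500 = 0.7583 (×27).
Raised to α = 3.0: 0.43605 (×27).
Sum = 11.773374; FGT(3.0) = 11.773374 / 176 = 0.067.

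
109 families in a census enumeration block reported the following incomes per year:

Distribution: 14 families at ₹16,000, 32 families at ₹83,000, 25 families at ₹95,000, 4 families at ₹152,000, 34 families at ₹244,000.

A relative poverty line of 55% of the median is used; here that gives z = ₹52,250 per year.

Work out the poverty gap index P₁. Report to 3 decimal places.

0.089

Below the line: 14×₹16,000 (q = 14 of N = 109).
Shortfall ratios: (52250−16000)/52250 = 0.6938 (×14).
Sum of shortfalls = 9.712919; P₁ averages over all N: 9.712919 / 109 = 0.089.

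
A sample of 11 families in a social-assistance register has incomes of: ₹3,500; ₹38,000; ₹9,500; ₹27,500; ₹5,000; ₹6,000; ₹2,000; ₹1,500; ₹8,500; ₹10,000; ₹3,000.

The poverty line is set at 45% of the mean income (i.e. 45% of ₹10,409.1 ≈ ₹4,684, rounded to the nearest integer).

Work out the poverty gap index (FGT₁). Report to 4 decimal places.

Below the line: ₹1,500, ₹2,000, ₹3,000, ₹3,500 (q = 4 of N = 11).
Shortfall ratios: (4684−1500)/4684 = 0.6798; (4684−2000)/4684 = 0.5730; (4684−3000)/4684 = 0.3595; (4684−3500)/4684 = 0.2528.
Σ = 1.865073. Dividing by the full population N = 11 gives P₁ = 0.1696.

0.1696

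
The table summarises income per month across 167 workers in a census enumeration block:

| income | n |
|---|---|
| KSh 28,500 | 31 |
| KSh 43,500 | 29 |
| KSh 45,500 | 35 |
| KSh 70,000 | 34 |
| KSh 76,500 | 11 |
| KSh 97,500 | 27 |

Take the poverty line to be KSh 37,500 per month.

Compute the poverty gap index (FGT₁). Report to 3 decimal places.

0.045

Below z: 31×KSh 28,500 (q = 31 of N = 167).
Relative gaps: (37500−28500)/37500 = 0.2400 (×31).
Sum of shortfalls = 7.440000; P₁ averages over all N: 7.440000 / 167 = 0.045.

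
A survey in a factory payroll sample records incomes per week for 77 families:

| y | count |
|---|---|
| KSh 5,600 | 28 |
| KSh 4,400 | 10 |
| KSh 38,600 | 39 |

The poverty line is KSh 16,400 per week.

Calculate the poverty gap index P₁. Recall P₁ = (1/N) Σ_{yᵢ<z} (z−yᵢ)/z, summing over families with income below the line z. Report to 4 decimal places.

Below z: 10×KSh 4,400, 28×KSh 5,600 (q = 38 of N = 77).
Shortfall ratios: (16400−4400)/16400 = 0.7317 (×10); (16400−5600)/16400 = 0.6585 (×28).
Sum of shortfalls = 25.756098; P₁ averages over all N: 25.756098 / 77 = 0.3345.

0.3345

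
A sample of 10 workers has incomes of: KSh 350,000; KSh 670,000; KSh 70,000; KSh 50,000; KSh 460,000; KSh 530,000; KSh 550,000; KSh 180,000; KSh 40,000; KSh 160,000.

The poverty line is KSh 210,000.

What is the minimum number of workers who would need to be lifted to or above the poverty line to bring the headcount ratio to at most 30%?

Currently q = 5 of N = 10 are below the line (H = 0.500).
A headcount ratio of at most 30% allows at most ⌊0.30 × 10⌋ = 3 poor workers.
So at least 5 − 3 = 2 must be lifted.

2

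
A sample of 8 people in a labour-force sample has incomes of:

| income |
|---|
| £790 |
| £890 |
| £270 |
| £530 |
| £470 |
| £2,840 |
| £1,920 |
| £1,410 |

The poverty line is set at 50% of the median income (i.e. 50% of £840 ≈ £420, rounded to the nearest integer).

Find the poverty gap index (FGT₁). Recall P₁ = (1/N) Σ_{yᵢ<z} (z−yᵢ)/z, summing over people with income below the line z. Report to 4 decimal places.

0.0446

Incomes under z: £270 (q = 1 of N = 8).
Shortfall ratios: (420−270)/420 = 0.3571.
Sum of shortfalls = 0.357143; P₁ averages over all N: 0.357143 / 8 = 0.0446.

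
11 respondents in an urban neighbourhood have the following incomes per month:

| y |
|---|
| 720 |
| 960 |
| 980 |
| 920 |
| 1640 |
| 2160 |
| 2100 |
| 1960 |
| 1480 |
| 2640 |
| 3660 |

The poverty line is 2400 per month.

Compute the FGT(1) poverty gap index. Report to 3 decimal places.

Below z: 720, 920, 960, 980, 1480, 1640, 1960, 2100, 2160 (q = 9 of N = 11).
Gap ratios (z−y)/z: (2400−720)/2400 = 0.7000; (2400−920)/2400 = 0.6167; (2400−960)/2400 = 0.6000; (2400−980)/2400 = 0.5917; (2400−1480)/2400 = 0.3833; (2400−1640)/2400 = 0.3167; (2400−1960)/2400 = 0.1833; (2400−2100)/2400 = 0.1250; (2400−2160)/2400 = 0.1000.
Σ = 3.616667. Dividing by the full population N = 11 gives P₁ = 0.329.

0.329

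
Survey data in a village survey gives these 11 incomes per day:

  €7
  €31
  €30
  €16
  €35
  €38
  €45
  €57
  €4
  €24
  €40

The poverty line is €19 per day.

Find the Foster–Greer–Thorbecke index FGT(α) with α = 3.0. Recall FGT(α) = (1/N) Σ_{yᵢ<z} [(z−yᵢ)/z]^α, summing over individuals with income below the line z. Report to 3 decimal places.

0.068

Incomes under z: €4, €7, €16 (q = 3 of N = 11).
Normalized shortfalls: (19−4)/19 = 0.7895; (19−7)/19 = 0.6316; (19−16)/19 = 0.1579.
Raised to α = 3.0: 0.49205; 0.25193; 0.00394.
Sum = 0.747922; FGT(3.0) = 0.747922 / 11 = 0.068.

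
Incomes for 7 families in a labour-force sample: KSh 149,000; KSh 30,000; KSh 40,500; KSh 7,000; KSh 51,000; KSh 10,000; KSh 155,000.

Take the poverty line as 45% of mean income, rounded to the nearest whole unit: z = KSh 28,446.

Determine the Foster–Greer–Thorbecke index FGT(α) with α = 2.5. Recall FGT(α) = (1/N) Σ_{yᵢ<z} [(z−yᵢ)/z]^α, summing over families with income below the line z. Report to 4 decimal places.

Poor units: KSh 7,000, KSh 10,000 (q = 2 of N = 7).
Shortfall ratios: (28446−7000)/28446 = 0.7539; (28446−10000)/28446 = 0.6485.
Raised to α = 2.5: 0.49353; 0.33861.
Sum = 0.832141; FGT(2.5) = 0.832141 / 7 = 0.1189.

0.1189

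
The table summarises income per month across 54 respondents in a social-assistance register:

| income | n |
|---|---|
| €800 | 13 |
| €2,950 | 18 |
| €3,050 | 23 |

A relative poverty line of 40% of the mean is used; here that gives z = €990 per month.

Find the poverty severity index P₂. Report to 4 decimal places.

Below z: 13×€800 (q = 13 of N = 54).
Relative gaps: (990−800)/990 = 0.1919 (×13).
Squared: 0.0368 (×13).
Sum = 0.478829; P₂ = 0.478829 / 54 = 0.0089.

0.0089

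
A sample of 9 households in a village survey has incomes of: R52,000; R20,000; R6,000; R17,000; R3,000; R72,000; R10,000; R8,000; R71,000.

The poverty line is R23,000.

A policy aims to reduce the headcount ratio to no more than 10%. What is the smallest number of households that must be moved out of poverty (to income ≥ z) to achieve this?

6 of the 9 households are poor, so H = 6/9 = 0.667.
A headcount ratio of at most 10% allows at most ⌊0.10 × 9⌋ = 0 poor households.
So at least 6 − 0 = 6 must be lifted.

6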